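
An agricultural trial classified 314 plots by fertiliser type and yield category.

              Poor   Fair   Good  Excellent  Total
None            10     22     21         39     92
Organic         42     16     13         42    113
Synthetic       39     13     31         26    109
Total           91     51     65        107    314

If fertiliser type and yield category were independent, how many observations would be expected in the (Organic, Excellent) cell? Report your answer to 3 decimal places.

38.506

Row total (Organic) = 113; column total (Excellent) = 107; grand total N = 314.
Expected count = (row total × column total) / N = 113 × 107 / 314 = 38.506.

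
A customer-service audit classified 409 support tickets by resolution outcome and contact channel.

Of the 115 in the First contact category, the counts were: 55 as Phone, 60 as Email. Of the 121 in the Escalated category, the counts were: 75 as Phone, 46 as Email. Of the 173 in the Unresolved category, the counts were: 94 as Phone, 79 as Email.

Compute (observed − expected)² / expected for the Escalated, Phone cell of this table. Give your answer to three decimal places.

1.150

Row total (Escalated) = 121; column total (Phone) = 224; N = 409.
Expected count E = 121 × 224 / 409 = 66.2689.
Contribution = (O − E)²/E = (75 − 66.2689)² / 66.2689 = 1.150.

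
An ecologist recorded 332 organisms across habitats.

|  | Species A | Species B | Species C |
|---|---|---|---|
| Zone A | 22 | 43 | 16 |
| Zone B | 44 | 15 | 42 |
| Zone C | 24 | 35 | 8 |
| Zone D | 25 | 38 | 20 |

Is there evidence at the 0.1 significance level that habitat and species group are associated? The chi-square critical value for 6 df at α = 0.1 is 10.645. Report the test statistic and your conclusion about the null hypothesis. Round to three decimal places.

Row totals: 81, 101, 67, 83. Column totals: 115, 131, 86. Grand total N = 332.
Expected counts (row total × column total / N):
  Zone A, Species A: 81×115/332 = 28.0572
  Zone A, Species B: 81×131/332 = 31.9608
  Zone A, Species C: 81×86/332 = 20.9819
  Zone B, Species A: 101×115/332 = 34.9849
  Zone B, Species B: 101×131/332 = 39.8524
  Zone B, Species C: 101×86/332 = 26.1627
  Zone C, Species A: 67×115/332 = 23.2078
  Zone C, Species B: 67×131/332 = 26.4367
  Zone C, Species C: 67×86/332 = 17.3554
  Zone D, Species A: 83×115/332 = 28.7500
  Zone D, Species B: 83×131/332 = 32.7500
  Zone D, Species C: 83×86/332 = 21.5000
Contributions (O − E)²/E:
  (22 − 28.0572)²/28.0572 = 1.3077
  (43 − 31.9608)²/31.9608 = 3.8129
  (16 − 20.9819)²/20.9819 = 1.1829
  (44 − 34.9849)²/34.9849 = 2.3231
  (15 − 39.8524)²/39.8524 = 15.4982
  (42 − 26.1627)²/26.1627 = 9.5869
  (24 − 23.2078)²/23.2078 = 0.0270
  (35 − 26.4367)²/26.4367 = 2.7738
  (8 − 17.3554)²/17.3554 = 5.0430
  (25 − 28.7500)²/28.7500 = 0.4891
  (38 − 32.7500)²/32.7500 = 0.8416
  (20 − 21.5000)²/21.5000 = 0.1047
χ² = 1.3077 + 3.8129 + 1.1829 + 2.3231 + 15.4982 + 9.5869 + 0.0270 + 2.7738 + 5.0430 + 0.4891 + 0.8416 + 0.1047 = 42.991
df = (4−1)(3−1) = 6. Since 42.991 > 10.645, reject the null hypothesis of independence at α = 0.1.

42.991; reject H₀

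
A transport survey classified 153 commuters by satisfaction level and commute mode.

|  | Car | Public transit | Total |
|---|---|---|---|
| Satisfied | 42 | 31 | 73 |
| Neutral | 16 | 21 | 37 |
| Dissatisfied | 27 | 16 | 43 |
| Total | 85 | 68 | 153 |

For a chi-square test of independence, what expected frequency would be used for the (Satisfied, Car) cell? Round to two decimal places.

Row total (Satisfied) = 73; column total (Car) = 85; grand total N = 153.
Expected count = (row total × column total) / N = 73 × 85 / 153 = 40.56.

40.56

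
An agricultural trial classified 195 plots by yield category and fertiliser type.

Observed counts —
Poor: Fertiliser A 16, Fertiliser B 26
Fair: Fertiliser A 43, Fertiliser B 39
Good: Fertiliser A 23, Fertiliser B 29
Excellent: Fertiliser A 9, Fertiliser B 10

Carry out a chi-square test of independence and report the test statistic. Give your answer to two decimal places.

2.47

Row totals: 42, 82, 52, 19. Column totals: 91, 104. Grand total N = 195.
Expected counts (row total × column total / N):
  Poor, Fertiliser A: 42×91/195 = 19.600
  Poor, Fertiliser B: 42×104/195 = 22.400
  Fair, Fertiliser A: 82×91/195 = 38.267
  Fair, Fertiliser B: 82×104/195 = 43.733
  Good, Fertiliser A: 52×91/195 = 24.267
  Good, Fertiliser B: 52×104/195 = 27.733
  Excellent, Fertiliser A: 19×91/195 = 8.867
  Excellent, Fertiliser B: 19×104/195 = 10.133
Contributions (O − E)²/E:
  (16 − 19.600)²/19.600 = 0.6612
  (26 − 22.400)²/22.400 = 0.5786
  (43 − 38.267)²/38.267 = 0.5854
  (39 − 43.733)²/43.733 = 0.5122
  (23 − 24.267)²/24.267 = 0.0662
  (29 − 27.733)²/27.733 = 0.0579
  (9 − 8.867)²/8.867 = 0.0020
  (10 − 10.133)²/10.133 = 0.0017
χ² = 0.6612 + 0.5786 + 0.5854 + 0.5122 + 0.0662 + 0.0579 + 0.0020 + 0.0017 = 2.47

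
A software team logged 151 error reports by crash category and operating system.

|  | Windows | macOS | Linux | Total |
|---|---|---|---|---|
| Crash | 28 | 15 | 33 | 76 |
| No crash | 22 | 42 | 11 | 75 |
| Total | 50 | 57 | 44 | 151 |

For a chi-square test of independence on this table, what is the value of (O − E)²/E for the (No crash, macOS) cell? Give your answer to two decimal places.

Row total (No crash) = 75; column total (macOS) = 57; N = 151.
Expected count E = 75 × 57 / 151 = 28.311.
Contribution = (O − E)²/E = (42 − 28.311)² / 28.311 = 6.62.

6.62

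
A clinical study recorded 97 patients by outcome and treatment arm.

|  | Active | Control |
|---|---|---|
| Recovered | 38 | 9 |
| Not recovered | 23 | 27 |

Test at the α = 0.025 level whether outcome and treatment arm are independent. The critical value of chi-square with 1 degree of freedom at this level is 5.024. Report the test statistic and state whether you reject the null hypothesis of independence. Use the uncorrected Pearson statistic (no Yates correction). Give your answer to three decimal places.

12.608; reject H₀

Row totals: 47, 50. Column totals: 61, 36. Grand total N = 97.
Expected counts (row total × column total / N):
  Recovered, Active: 47×61/97 = 29.5567
  Recovered, Control: 47×36/97 = 17.4433
  Not recovered, Active: 50×61/97 = 31.4433
  Not recovered, Control: 50×36/97 = 18.5567
Contributions (O − E)²/E:
  (38 − 29.5567)²/29.5567 = 2.4120
  (9 − 17.4433)²/17.4433 = 4.0869
  (23 − 31.4433)²/31.4433 = 2.2672
  (27 − 18.5567)²/18.5567 = 3.8417
χ² = 2.4120 + 4.0869 + 2.2672 + 3.8417 = 12.608
df = (2−1)(2−1) = 1. Since 12.608 > 5.024, reject the null hypothesis of independence at α = 0.025.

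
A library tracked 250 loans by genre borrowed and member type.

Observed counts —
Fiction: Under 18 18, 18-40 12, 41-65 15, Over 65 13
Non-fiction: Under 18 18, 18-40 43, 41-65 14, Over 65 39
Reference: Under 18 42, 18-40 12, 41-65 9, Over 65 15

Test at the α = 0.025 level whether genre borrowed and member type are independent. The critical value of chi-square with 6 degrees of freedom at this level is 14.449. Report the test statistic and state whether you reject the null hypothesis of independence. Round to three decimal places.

Row totals: 58, 114, 78. Column totals: 78, 67, 38, 67. Grand total N = 250.
Expected counts (row total × column total / N):
  Fiction, Under 18: 58×78/250 = 18.0960
  Fiction, 18-40: 58×67/250 = 15.5440
  Fiction, 41-65: 58×38/250 = 8.8160
  Fiction, Over 65: 58×67/250 = 15.5440
  Non-fiction, Under 18: 114×78/250 = 35.5680
  Non-fiction, 18-40: 114×67/250 = 30.5520
  Non-fiction, 41-65: 114×38/250 = 17.3280
  Non-fiction, Over 65: 114×67/250 = 30.5520
  Reference, Under 18: 78×78/250 = 24.3360
  Reference, 18-40: 78×67/250 = 20.9040
  Reference, 41-65: 78×38/250 = 11.8560
  Reference, Over 65: 78×67/250 = 20.9040
Contributions (O − E)²/E:
  (18 − 18.0960)²/18.0960 = 0.0005
  (12 − 15.5440)²/15.5440 = 0.8080
  (15 − 8.8160)²/8.8160 = 4.3378
  (13 − 15.5440)²/15.5440 = 0.4164
  (18 − 35.5680)²/35.5680 = 8.6773
  (43 − 30.5520)²/30.5520 = 5.0718
  (14 − 17.3280)²/17.3280 = 0.6392
  (39 − 30.5520)²/30.5520 = 2.3360
  (42 − 24.3360)²/24.3360 = 12.8212
  (12 − 20.9040)²/20.9040 = 3.7926
  (9 − 11.8560)²/11.8560 = 0.6880
  (15 − 20.9040)²/20.9040 = 1.6675
χ² = 0.0005 + 0.8080 + 4.3378 + 0.4164 + 8.6773 + 5.0718 + 0.6392 + 2.3360 + 12.8212 + 3.7926 + 0.6880 + 1.6675 = 41.256
df = (3−1)(4−1) = 6. Since 41.256 > 14.449, reject the null hypothesis of independence at α = 0.025.

41.256; reject H₀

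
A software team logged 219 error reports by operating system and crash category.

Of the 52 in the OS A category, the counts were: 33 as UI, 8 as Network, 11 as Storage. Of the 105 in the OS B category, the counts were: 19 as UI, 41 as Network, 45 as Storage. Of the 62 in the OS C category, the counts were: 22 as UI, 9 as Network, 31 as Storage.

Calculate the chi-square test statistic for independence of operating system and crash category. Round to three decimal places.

Row totals: 52, 105, 62. Column totals: 74, 58, 87. Grand total N = 219.
Expected counts (row total × column total / N):
  OS A, UI: 52×74/219 = 17.5708
  OS A, Network: 52×58/219 = 13.7717
  OS A, Storage: 52×87/219 = 20.6575
  OS B, UI: 105×74/219 = 35.4795
  OS B, Network: 105×58/219 = 27.8082
  OS B, Storage: 105×87/219 = 41.7123
  OS C, UI: 62×74/219 = 20.9498
  OS C, Network: 62×58/219 = 16.4201
  OS C, Storage: 62×87/219 = 24.6301
Contributions (O − E)²/E:
  (33 − 17.5708)²/17.5708 = 13.5486
  (8 − 13.7717)²/13.7717 = 2.4189
  (11 − 20.6575)²/20.6575 = 4.5149
  (19 − 35.4795)²/35.4795 = 7.6544
  (41 − 27.8082)²/27.8082 = 6.2580
  (45 − 41.7123)²/41.7123 = 0.2591
  (22 − 20.9498)²/20.9498 = 0.0526
  (9 − 16.4201)²/16.4201 = 3.3531
  (31 − 24.6301)²/24.6301 = 1.6474
χ² = 13.5486 + 2.4189 + 4.5149 + 7.6544 + 6.2580 + 0.2591 + 0.0526 + 3.3531 + 1.6474 = 39.707

39.707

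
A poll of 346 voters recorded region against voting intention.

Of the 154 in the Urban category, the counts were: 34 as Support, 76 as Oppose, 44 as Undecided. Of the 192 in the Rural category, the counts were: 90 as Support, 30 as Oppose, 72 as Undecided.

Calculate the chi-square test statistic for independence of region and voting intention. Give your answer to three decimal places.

Row totals: 154, 192. Column totals: 124, 106, 116. Grand total N = 346.
Expected counts (row total × column total / N):
  Urban, Support: 154×124/346 = 55.1908
  Urban, Oppose: 154×106/346 = 47.1792
  Urban, Undecided: 154×116/346 = 51.6301
  Rural, Support: 192×124/346 = 68.8092
  Rural, Oppose: 192×106/346 = 58.8208
  Rural, Undecided: 192×116/346 = 64.3699
Contributions (O − E)²/E:
  (34 − 55.1908)²/55.1908 = 8.1363
  (76 − 47.1792)²/47.1792 = 17.6060
  (44 − 51.6301)²/51.6301 = 1.1276
  (90 − 68.8092)²/68.8092 = 6.5260
  (30 − 58.8208)²/58.8208 = 14.1215
  (72 − 64.3699)²/64.3699 = 0.9044
χ² = 8.1363 + 17.6060 + 1.1276 + 6.5260 + 14.1215 + 0.9044 = 48.422

48.422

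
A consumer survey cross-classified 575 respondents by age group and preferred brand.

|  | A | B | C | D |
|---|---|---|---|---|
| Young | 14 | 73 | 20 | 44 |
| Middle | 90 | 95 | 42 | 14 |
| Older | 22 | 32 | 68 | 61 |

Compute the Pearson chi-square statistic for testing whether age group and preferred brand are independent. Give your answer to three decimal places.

Row totals: 151, 241, 183. Column totals: 126, 200, 130, 119. Grand total N = 575.
Expected counts (row total × column total / N):
  Young, A: 151×126/575 = 33.08870
  Young, B: 151×200/575 = 52.52174
  Young, C: 151×130/575 = 34.13913
  Young, D: 151×119/575 = 31.25043
  Middle, A: 241×126/575 = 52.81043
  Middle, B: 241×200/575 = 83.82609
  Middle, C: 241×130/575 = 54.48696
  Middle, D: 241×119/575 = 49.87652
  Older, A: 183×126/575 = 40.10087
  Older, B: 183×200/575 = 63.65217
  Older, C: 183×130/575 = 41.37391
  Older, D: 183×119/575 = 37.87304
Contributions (O − E)²/E:
  (14 − 33.08870)²/33.08870 = 11.0122
  (73 − 52.52174)²/52.52174 = 7.9845
  (20 − 34.13913)²/34.13913 = 5.8559
  (44 − 31.25043)²/31.25043 = 5.2016
  (90 − 52.81043)²/52.81043 = 26.1892
  (95 − 83.82609)²/83.82609 = 1.4895
  (42 − 54.48696)²/54.48696 = 2.8617
  (14 − 49.87652)²/49.87652 = 25.8062
  (22 − 40.10087)²/40.10087 = 8.1704
  (32 − 63.65217)²/63.65217 = 15.7396
  (68 − 41.37391)²/41.37391 = 17.1352
  (61 − 37.87304)²/37.87304 = 14.1223
χ² = 11.0122 + 7.9845 + 5.8559 + 5.2016 + 26.1892 + 1.4895 + 2.8617 + 25.8062 + 8.1704 + 15.7396 + 17.1352 + 14.1223 = 141.568

141.568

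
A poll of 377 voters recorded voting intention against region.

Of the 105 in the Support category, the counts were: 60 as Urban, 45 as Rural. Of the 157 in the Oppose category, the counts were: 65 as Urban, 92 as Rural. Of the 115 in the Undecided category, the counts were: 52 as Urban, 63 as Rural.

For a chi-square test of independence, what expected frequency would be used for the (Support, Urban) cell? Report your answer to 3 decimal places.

49.297

Row total (Support) = 105; column total (Urban) = 177; grand total N = 377.
Expected count = (row total × column total) / N = 105 × 177 / 377 = 49.297.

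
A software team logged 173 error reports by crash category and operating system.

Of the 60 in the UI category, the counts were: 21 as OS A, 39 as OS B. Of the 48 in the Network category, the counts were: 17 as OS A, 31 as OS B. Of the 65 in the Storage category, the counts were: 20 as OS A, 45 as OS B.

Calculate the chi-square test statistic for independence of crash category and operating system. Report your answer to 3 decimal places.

0.357

Row totals: 60, 48, 65. Column totals: 58, 115. Grand total N = 173.
Expected counts (row total × column total / N):
  UI, OS A: 60×58/173 = 20.1156
  UI, OS B: 60×115/173 = 39.8844
  Network, OS A: 48×58/173 = 16.0925
  Network, OS B: 48×115/173 = 31.9075
  Storage, OS A: 65×58/173 = 21.7919
  Storage, OS B: 65×115/173 = 43.2081
Contributions (O − E)²/E:
  (21 − 20.1156)²/20.1156 = 0.0389
  (39 − 39.8844)²/39.8844 = 0.0196
  (17 − 16.0925)²/16.0925 = 0.0512
  (31 − 31.9075)²/31.9075 = 0.0258
  (20 − 21.7919)²/21.7919 = 0.1473
  (45 − 43.2081)²/43.2081 = 0.0743
χ² = 0.0389 + 0.0196 + 0.0512 + 0.0258 + 0.1473 + 0.0743 = 0.357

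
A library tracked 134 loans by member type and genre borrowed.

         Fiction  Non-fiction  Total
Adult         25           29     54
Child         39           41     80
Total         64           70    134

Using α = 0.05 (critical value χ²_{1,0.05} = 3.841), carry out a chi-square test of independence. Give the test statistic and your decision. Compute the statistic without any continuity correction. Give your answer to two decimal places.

0.08; fail to reject H₀

Grand total N = 134.
Expected counts (row total × column total / N):
  Adult, Fiction: 54×64/134 = 25.791
  Adult, Non-fiction: 54×70/134 = 28.209
  Child, Fiction: 80×64/134 = 38.209
  Child, Non-fiction: 80×70/134 = 41.791
Contributions (O − E)²/E:
  (25 − 25.791)²/25.791 = 0.0243
  (29 − 28.209)²/28.209 = 0.0222
  (39 − 38.209)²/38.209 = 0.0164
  (41 − 41.791)²/41.791 = 0.0150
χ² = 0.0243 + 0.0222 + 0.0164 + 0.0150 = 0.08
df = (2−1)(2−1) = 1. Since 0.08 < 3.841, fail to reject the null hypothesis of independence at α = 0.05.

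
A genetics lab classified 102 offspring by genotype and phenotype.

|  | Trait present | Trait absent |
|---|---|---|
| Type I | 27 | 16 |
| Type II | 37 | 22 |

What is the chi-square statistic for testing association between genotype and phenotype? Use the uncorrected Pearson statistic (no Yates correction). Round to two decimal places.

0.00

Row totals: 43, 59. Column totals: 64, 38. Grand total N = 102.
Expected counts (row total × column total / N):
  Type I, Trait present: 43×64/102 = 26.980
  Type I, Trait absent: 43×38/102 = 16.020
  Type II, Trait present: 59×64/102 = 37.020
  Type II, Trait absent: 59×38/102 = 21.980
Contributions (O − E)²/E:
  (27 − 26.980)²/26.980 = 0.0000
  (16 − 16.020)²/16.020 = 0.0000
  (37 − 37.020)²/37.020 = 0.0000
  (22 − 21.980)²/21.980 = 0.0000
χ² = 0.0000 + 0.0000 + 0.0000 + 0.0000 = 0.00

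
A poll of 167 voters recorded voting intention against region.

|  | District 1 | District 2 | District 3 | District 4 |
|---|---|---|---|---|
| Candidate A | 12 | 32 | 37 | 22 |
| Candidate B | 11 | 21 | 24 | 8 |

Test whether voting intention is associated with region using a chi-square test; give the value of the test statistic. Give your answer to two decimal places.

Row totals: 103, 64. Column totals: 23, 53, 61, 30. Grand total N = 167.
Expected counts (row total × column total / N):
  Candidate A, District 1: 103×23/167 = 14.186
  Candidate A, District 2: 103×53/167 = 32.689
  Candidate A, District 3: 103×61/167 = 37.623
  Candidate A, District 4: 103×30/167 = 18.503
  Candidate B, District 1: 64×23/167 = 8.814
  Candidate B, District 2: 64×53/167 = 20.311
  Candidate B, District 3: 64×61/167 = 23.377
  Candidate B, District 4: 64×30/167 = 11.497
Contributions (O − E)²/E:
  (12 − 14.186)²/14.186 = 0.3369
  (32 − 32.689)²/32.689 = 0.0145
  (37 − 37.623)²/37.623 = 0.0103
  (22 − 18.503)²/18.503 = 0.6609
  (11 − 8.814)²/8.814 = 0.5422
  (21 − 20.311)²/20.311 = 0.0234
  (24 − 23.377)²/23.377 = 0.0166
  (8 − 11.497)²/11.497 = 1.0637
χ² = 0.3369 + 0.0145 + 0.0103 + 0.6609 + 0.5422 + 0.0234 + 0.0166 + 1.0637 = 2.67

2.67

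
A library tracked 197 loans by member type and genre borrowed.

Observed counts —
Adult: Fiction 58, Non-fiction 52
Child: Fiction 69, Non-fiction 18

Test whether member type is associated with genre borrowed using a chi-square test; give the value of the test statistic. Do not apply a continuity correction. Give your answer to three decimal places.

Row totals: 110, 87. Column totals: 127, 70. Grand total N = 197.
Expected counts (row total × column total / N):
  Adult, Fiction: 110×127/197 = 70.9137
  Adult, Non-fiction: 110×70/197 = 39.0863
  Child, Fiction: 87×127/197 = 56.0863
  Child, Non-fiction: 87×70/197 = 30.9137
Contributions (O − E)²/E:
  (58 − 70.9137)²/70.9137 = 2.3516
  (52 − 39.0863)²/39.0863 = 4.2665
  (69 − 56.0863)²/56.0863 = 2.9733
  (18 − 30.9137)²/30.9137 = 5.3945
χ² = 2.3516 + 4.2665 + 2.9733 + 5.3945 = 14.986

14.986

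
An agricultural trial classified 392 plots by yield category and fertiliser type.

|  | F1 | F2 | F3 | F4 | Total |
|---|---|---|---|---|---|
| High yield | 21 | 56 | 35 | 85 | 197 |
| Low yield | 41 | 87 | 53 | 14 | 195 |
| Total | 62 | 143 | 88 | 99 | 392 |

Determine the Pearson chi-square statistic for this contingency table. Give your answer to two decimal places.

67.76

Grand total N = 392.
Expected counts (row total × column total / N):
  High yield, F1: 197×62/392 = 31.158
  High yield, F2: 197×143/392 = 71.865
  High yield, F3: 197×88/392 = 44.224
  High yield, F4: 197×99/392 = 49.753
  Low yield, F1: 195×62/392 = 30.842
  Low yield, F2: 195×143/392 = 71.135
  Low yield, F3: 195×88/392 = 43.776
  Low yield, F4: 195×99/392 = 49.247
Contributions (O − E)²/E:
  (21 − 31.158)²/31.158 = 3.3117
  (56 − 71.865)²/71.865 = 3.5024
  (35 − 44.224)²/44.224 = 1.9239
  (85 − 49.753)²/49.753 = 24.9704
  (41 − 30.842)²/30.842 = 3.3456
  (87 − 71.135)²/71.135 = 3.5383
  (53 − 43.776)²/43.776 = 1.9436
  (14 − 49.247)²/49.247 = 25.2269
χ² = 3.3117 + 3.5024 + 1.9239 + 24.9704 + 3.3456 + 3.5383 + 1.9436 + 25.2269 = 67.76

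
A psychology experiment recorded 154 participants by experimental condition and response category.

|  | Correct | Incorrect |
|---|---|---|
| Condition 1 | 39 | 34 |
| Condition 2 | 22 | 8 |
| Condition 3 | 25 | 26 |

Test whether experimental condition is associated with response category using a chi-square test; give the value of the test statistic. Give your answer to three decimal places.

Row totals: 73, 30, 51. Column totals: 86, 68. Grand total N = 154.
Expected counts (row total × column total / N):
  Condition 1, Correct: 73×86/154 = 40.7662
  Condition 1, Incorrect: 73×68/154 = 32.2338
  Condition 2, Correct: 30×86/154 = 16.7532
  Condition 2, Incorrect: 30×68/154 = 13.2468
  Condition 3, Correct: 51×86/154 = 28.4805
  Condition 3, Incorrect: 51×68/154 = 22.5195
Contributions (O − E)²/E:
  (39 − 40.7662)²/40.7662 = 0.0765
  (34 − 32.2338)²/32.2338 = 0.0968
  (22 − 16.7532)²/16.7532 = 1.6432
  (8 − 13.2468)²/13.2468 = 2.0782
  (25 − 28.4805)²/28.4805 = 0.4253
  (26 − 22.5195)²/22.5195 = 0.5379
χ² = 0.0765 + 0.0968 + 1.6432 + 2.0782 + 0.4253 + 0.5379 = 4.858

4.858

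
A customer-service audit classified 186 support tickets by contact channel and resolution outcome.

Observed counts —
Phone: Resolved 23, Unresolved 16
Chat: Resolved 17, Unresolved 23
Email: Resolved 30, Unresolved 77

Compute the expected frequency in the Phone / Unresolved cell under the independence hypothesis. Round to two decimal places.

Row total (Phone) = 39; column total (Unresolved) = 116; grand total N = 186.
Expected count = (row total × column total) / N = 39 × 116 / 186 = 24.32.

24.32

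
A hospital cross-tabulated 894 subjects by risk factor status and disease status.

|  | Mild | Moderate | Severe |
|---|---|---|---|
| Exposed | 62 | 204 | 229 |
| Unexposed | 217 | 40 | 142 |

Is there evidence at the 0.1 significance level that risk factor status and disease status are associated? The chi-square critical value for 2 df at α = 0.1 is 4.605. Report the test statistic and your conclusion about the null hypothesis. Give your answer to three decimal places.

Row totals: 495, 399. Column totals: 279, 244, 371. Grand total N = 894.
Expected counts (row total × column total / N):
  Exposed, Mild: 495×279/894 = 154.4799
  Exposed, Moderate: 495×244/894 = 135.1007
  Exposed, Severe: 495×371/894 = 205.4195
  Unexposed, Mild: 399×279/894 = 124.5201
  Unexposed, Moderate: 399×244/894 = 108.8993
  Unexposed, Severe: 399×371/894 = 165.5805
Contributions (O − E)²/E:
  (62 − 154.4799)²/154.4799 = 55.3634
  (204 − 135.1007)²/135.1007 = 35.1376
  (229 − 205.4195)²/205.4195 = 2.7069
  (217 − 124.5201)²/124.5201 = 68.6839
  (40 − 108.8993)²/108.8993 = 43.5918
  (142 − 165.5805)²/165.5805 = 3.3581
χ² = 55.3634 + 35.1376 + 2.7069 + 68.6839 + 43.5918 + 3.3581 = 208.842
df = (2−1)(3−1) = 2. Since 208.842 > 4.605, reject the null hypothesis of independence at α = 0.1.

208.842; reject H₀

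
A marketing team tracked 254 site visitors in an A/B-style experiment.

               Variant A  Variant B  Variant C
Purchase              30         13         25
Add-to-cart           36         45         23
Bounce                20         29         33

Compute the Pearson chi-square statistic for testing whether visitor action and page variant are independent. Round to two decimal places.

16.77

Row totals: 68, 104, 82. Column totals: 86, 87, 81. Grand total N = 254.
Expected counts (row total × column total / N):
  Purchase, Variant A: 68×86/254 = 23.0236
  Purchase, Variant B: 68×87/254 = 23.2913
  Purchase, Variant C: 68×81/254 = 21.6850
  Add-to-cart, Variant A: 104×86/254 = 35.2126
  Add-to-cart, Variant B: 104×87/254 = 35.6220
  Add-to-cart, Variant C: 104×81/254 = 33.1654
  Bounce, Variant A: 82×86/254 = 27.7638
  Bounce, Variant B: 82×87/254 = 28.0866
  Bounce, Variant C: 82×81/254 = 26.1496
Contributions (O − E)²/E:
  (30 − 23.0236)²/23.0236 = 2.1139
  (13 − 23.2913)²/23.2913 = 4.5472
  (25 − 21.6850)²/21.6850 = 0.5068
  (36 − 35.2126)²/35.2126 = 0.0176
  (45 − 35.6220)²/35.6220 = 2.4689
  (23 − 33.1654)²/33.1654 = 3.1158
  (20 − 27.7638)²/27.7638 = 2.1710
  (29 − 28.0866)²/28.0866 = 0.0297
  (33 − 26.1496)²/26.1496 = 1.7946
χ² = 2.1139 + 4.5472 + 0.5068 + 0.0176 + 2.4689 + 3.1158 + 2.1710 + 0.0297 + 1.7946 = 16.77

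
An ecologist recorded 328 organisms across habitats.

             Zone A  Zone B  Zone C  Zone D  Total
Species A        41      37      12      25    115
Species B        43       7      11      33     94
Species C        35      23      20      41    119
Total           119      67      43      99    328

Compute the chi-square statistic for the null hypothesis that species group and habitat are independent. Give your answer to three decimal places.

Grand total N = 328.
Expected counts (row total × column total / N):
  Species A, Zone A: 115×119/328 = 41.7226
  Species A, Zone B: 115×67/328 = 23.4909
  Species A, Zone C: 115×43/328 = 15.0762
  Species A, Zone D: 115×99/328 = 34.7104
  Species B, Zone A: 94×119/328 = 34.1037
  Species B, Zone B: 94×67/328 = 19.2012
  Species B, Zone C: 94×43/328 = 12.3232
  Species B, Zone D: 94×99/328 = 28.3720
  Species C, Zone A: 119×119/328 = 43.1738
  Species C, Zone B: 119×67/328 = 24.3079
  Species C, Zone C: 119×43/328 = 15.6006
  Species C, Zone D: 119×99/328 = 35.9177
Contributions (O − E)²/E:
  (41 − 41.7226)²/41.7226 = 0.0125
  (37 − 23.4909)²/23.4909 = 7.7688
  (12 − 15.0762)²/15.0762 = 0.6277
  (25 − 34.7104)²/34.7104 = 2.7165
  (43 − 34.1037)²/34.1037 = 2.3207
  (7 − 19.2012)²/19.2012 = 7.7531
  (11 − 12.3232)²/12.3232 = 0.1421
  (33 − 28.3720)²/28.3720 = 0.7549
  (35 − 43.1738)²/43.1738 = 1.5475
  (23 − 24.3079)²/24.3079 = 0.0704
  (20 − 15.6006)²/15.6006 = 1.2406
  (41 − 35.9177)²/35.9177 = 0.7191
χ² = 0.0125 + 7.7688 + 0.6277 + 2.7165 + 2.3207 + 7.7531 + 0.1421 + 0.7549 + 1.5475 + 0.0704 + 1.2406 + 0.7191 = 25.674

25.674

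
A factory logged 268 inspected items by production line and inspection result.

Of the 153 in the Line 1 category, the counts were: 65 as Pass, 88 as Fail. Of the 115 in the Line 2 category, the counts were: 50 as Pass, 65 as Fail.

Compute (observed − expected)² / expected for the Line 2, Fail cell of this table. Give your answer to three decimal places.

0.006

Row total (Line 2) = 115; column total (Fail) = 153; N = 268.
Expected count E = 115 × 153 / 268 = 65.6530.
Contribution = (O − E)²/E = (65 − 65.6530)² / 65.6530 = 0.006.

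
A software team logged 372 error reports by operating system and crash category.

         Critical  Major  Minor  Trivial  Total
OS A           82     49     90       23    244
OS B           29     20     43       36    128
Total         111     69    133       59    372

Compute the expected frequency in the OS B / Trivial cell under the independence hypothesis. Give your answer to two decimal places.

Row total (OS B) = 128; column total (Trivial) = 59; grand total N = 372.
Expected count = (row total × column total) / N = 128 × 59 / 372 = 20.30.

20.30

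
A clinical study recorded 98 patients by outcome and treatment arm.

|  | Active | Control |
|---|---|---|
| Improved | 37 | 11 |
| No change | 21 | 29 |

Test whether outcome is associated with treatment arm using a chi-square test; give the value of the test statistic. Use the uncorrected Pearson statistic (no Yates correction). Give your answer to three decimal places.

Row totals: 48, 50. Column totals: 58, 40. Grand total N = 98.
Expected counts (row total × column total / N):
  Improved, Active: 48×58/98 = 28.4082
  Improved, Control: 48×40/98 = 19.5918
  No change, Active: 50×58/98 = 29.5918
  No change, Control: 50×40/98 = 20.4082
Contributions (O − E)²/E:
  (37 − 28.4082)²/28.4082 = 2.5985
  (11 − 19.5918)²/19.5918 = 3.7679
  (21 − 29.5918)²/29.5918 = 2.4946
  (29 − 20.4082)²/20.4082 = 3.6171
χ² = 2.5985 + 3.7679 + 2.4946 + 3.6171 = 12.478

12.478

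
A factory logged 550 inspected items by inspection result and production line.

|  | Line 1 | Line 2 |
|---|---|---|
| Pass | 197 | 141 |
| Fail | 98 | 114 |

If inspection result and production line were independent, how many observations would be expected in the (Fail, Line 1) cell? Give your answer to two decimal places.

113.71

Row total (Fail) = 212; column total (Line 1) = 295; grand total N = 550.
Expected count = (row total × column total) / N = 212 × 295 / 550 = 113.71.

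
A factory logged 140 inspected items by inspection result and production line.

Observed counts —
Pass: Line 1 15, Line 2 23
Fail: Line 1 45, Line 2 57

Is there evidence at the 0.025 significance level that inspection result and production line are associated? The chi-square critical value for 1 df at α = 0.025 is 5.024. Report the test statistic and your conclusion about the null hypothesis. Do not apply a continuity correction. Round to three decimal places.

Row totals: 38, 102. Column totals: 60, 80. Grand total N = 140.
Expected counts (row total × column total / N):
  Pass, Line 1: 38×60/140 = 16.2857
  Pass, Line 2: 38×80/140 = 21.7143
  Fail, Line 1: 102×60/140 = 43.7143
  Fail, Line 2: 102×80/140 = 58.2857
Contributions (O − E)²/E:
  (15 − 16.2857)²/16.2857 = 0.1015
  (23 − 21.7143)²/21.7143 = 0.0761
  (45 − 43.7143)²/43.7143 = 0.0378
  (57 − 58.2857)²/58.2857 = 0.0284
χ² = 0.1015 + 0.0761 + 0.0378 + 0.0284 = 0.244
df = (2−1)(2−1) = 1. Since 0.244 < 5.024, fail to reject the null hypothesis of independence at α = 0.025.

0.244; fail to reject H₀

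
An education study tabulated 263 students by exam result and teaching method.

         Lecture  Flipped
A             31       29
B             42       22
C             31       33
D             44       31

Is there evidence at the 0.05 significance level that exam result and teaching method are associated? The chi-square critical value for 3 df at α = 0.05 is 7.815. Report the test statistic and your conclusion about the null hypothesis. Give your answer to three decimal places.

Row totals: 60, 64, 64, 75. Column totals: 148, 115. Grand total N = 263.
Expected counts (row total × column total / N):
  A, Lecture: 60×148/263 = 33.7643
  A, Flipped: 60×115/263 = 26.2357
  B, Lecture: 64×148/263 = 36.0152
  B, Flipped: 64×115/263 = 27.9848
  C, Lecture: 64×148/263 = 36.0152
  C, Flipped: 64×115/263 = 27.9848
  D, Lecture: 75×148/263 = 42.2053
  D, Flipped: 75×115/263 = 32.7947
Contributions (O − E)²/E:
  (31 − 33.7643)²/33.7643 = 0.2263
  (29 − 26.2357)²/26.2357 = 0.2913
  (42 − 36.0152)²/36.0152 = 0.9945
  (22 − 27.9848)²/27.9848 = 1.2799
  (31 − 36.0152)²/36.0152 = 0.6984
  (33 − 27.9848)²/27.9848 = 0.8988
  (44 − 42.2053)²/42.2053 = 0.0763
  (31 − 32.7947)²/32.7947 = 0.0982
χ² = 0.2263 + 0.2913 + 0.9945 + 1.2799 + 0.6984 + 0.8988 + 0.0763 + 0.0982 = 4.564
df = (4−1)(2−1) = 3. Since 4.564 < 7.815, fail to reject the null hypothesis of independence at α = 0.05.

4.564; fail to reject H₀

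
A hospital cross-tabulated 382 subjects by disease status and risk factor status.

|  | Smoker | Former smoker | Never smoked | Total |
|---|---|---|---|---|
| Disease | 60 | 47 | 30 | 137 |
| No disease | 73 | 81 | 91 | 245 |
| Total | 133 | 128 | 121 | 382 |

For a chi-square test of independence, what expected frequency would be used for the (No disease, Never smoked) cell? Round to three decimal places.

77.605

Row total (No disease) = 245; column total (Never smoked) = 121; grand total N = 382.
Expected count = (row total × column total) / N = 245 × 121 / 382 = 77.605.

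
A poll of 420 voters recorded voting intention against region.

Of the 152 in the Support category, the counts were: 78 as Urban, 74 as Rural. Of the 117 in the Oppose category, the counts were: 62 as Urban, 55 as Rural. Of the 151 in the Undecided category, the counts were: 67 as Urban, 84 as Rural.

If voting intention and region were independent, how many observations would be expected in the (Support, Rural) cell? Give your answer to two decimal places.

77.09

Row total (Support) = 152; column total (Rural) = 213; grand total N = 420.
Expected count = (row total × column total) / N = 152 × 213 / 420 = 77.09.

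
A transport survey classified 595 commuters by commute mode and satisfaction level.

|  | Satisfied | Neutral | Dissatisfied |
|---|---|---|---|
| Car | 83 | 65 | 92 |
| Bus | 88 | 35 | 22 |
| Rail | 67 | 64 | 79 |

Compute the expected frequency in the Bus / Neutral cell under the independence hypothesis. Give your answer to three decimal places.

Row total (Bus) = 145; column total (Neutral) = 164; grand total N = 595.
Expected count = (row total × column total) / N = 145 × 164 / 595 = 39.966.

39.966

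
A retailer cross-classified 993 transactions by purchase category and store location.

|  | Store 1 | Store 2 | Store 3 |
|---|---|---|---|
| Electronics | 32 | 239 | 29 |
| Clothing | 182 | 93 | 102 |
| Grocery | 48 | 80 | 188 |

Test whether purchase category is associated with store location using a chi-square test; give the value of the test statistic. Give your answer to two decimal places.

Row totals: 300, 377, 316. Column totals: 262, 412, 319. Grand total N = 993.
Expected counts (row total × column total / N):
  Electronics, Store 1: 300×262/993 = 79.154
  Electronics, Store 2: 300×412/993 = 124.471
  Electronics, Store 3: 300×319/993 = 96.375
  Clothing, Store 1: 377×262/993 = 99.470
  Clothing, Store 2: 377×412/993 = 156.419
  Clothing, Store 3: 377×319/993 = 121.111
  Grocery, Store 1: 316×262/993 = 83.376
  Grocery, Store 2: 316×412/993 = 131.110
  Grocery, Store 3: 316×319/993 = 101.515
Contributions (O − E)²/E:
  (32 − 79.154)²/79.154 = 28.0908
  (239 − 124.471)²/124.471 = 105.3811
  (29 − 96.375)²/96.375 = 47.1013
  (182 − 99.470)²/99.470 = 68.4749
  (93 − 156.419)²/156.419 = 25.7128
  (102 − 121.111)²/121.111 = 3.0157
  (48 − 83.376)²/83.376 = 15.0099
  (80 − 131.110)²/131.110 = 19.9240
  (188 − 101.515)²/101.515 = 73.6803
χ² = 28.0908 + 105.3811 + 47.1013 + 68.4749 + 25.7128 + 3.0157 + 15.0099 + 19.9240 + 73.6803 = 386.39

386.39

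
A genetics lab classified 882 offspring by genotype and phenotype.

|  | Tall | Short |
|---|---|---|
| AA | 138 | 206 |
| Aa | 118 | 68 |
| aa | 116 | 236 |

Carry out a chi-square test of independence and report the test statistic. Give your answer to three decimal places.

47.359

Row totals: 344, 186, 352. Column totals: 372, 510. Grand total N = 882.
Expected counts (row total × column total / N):
  AA, Tall: 344×372/882 = 145.0884
  AA, Short: 344×510/882 = 198.9116
  Aa, Tall: 186×372/882 = 78.4490
  Aa, Short: 186×510/882 = 107.5510
  aa, Tall: 352×372/882 = 148.4626
  aa, Short: 352×510/882 = 203.5374
Contributions (O − E)²/E:
  (138 − 145.0884)²/145.0884 = 0.3463
  (206 − 198.9116)²/198.9116 = 0.2526
  (118 − 78.4490)²/78.4490 = 19.9401
  (68 − 107.5510)²/107.5510 = 14.5446
  (116 − 148.4626)²/148.4626 = 7.0982
  (236 − 203.5374)²/203.5374 = 5.1775
χ² = 0.3463 + 0.2526 + 19.9401 + 14.5446 + 7.0982 + 5.1775 = 47.359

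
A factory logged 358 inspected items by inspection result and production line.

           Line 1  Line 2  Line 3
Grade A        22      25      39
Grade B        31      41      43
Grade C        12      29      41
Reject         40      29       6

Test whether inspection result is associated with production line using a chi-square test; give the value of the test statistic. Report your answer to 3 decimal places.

Row totals: 86, 115, 82, 75. Column totals: 105, 124, 129. Grand total N = 358.
Expected counts (row total × column total / N):
  Grade A, Line 1: 86×105/358 = 25.2235
  Grade A, Line 2: 86×124/358 = 29.7877
  Grade A, Line 3: 86×129/358 = 30.9888
  Grade B, Line 1: 115×105/358 = 33.7291
  Grade B, Line 2: 115×124/358 = 39.8324
  Grade B, Line 3: 115×129/358 = 41.4385
  Grade C, Line 1: 82×105/358 = 24.0503
  Grade C, Line 2: 82×124/358 = 28.4022
  Grade C, Line 3: 82×129/358 = 29.5475
  Reject, Line 1: 75×105/358 = 21.9972
  Reject, Line 2: 75×124/358 = 25.9777
  Reject, Line 3: 75×129/358 = 27.0251
Contributions (O − E)²/E:
  (22 − 25.2235)²/25.2235 = 0.4120
  (25 − 29.7877)²/29.7877 = 0.7695
  (39 − 30.9888)²/30.9888 = 2.0710
  (31 − 33.7291)²/33.7291 = 0.2208
  (41 − 39.8324)²/39.8324 = 0.0342
  (43 − 41.4385)²/41.4385 = 0.0588
  (12 − 24.0503)²/24.0503 = 6.0378
  (29 − 28.4022)²/28.4022 = 0.0126
  (41 − 29.5475)²/29.5475 = 4.4389
  (40 − 21.9972)²/21.9972 = 14.7337
  (29 − 25.9777)²/25.9777 = 0.3516
  (6 − 27.0251)²/27.0251 = 16.3572
χ² = 0.4120 + 0.7695 + 2.0710 + 0.2208 + 0.0342 + 0.0588 + 6.0378 + 0.0126 + 4.4389 + 14.7337 + 0.3516 + 16.3572 = 45.498

45.498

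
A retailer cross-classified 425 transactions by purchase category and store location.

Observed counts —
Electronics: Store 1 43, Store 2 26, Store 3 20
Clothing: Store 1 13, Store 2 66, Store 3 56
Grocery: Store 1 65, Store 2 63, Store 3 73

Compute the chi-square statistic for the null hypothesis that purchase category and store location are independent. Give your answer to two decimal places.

44.34

Row totals: 89, 135, 201. Column totals: 121, 155, 149. Grand total N = 425.
Expected counts (row total × column total / N):
  Electronics, Store 1: 89×121/425 = 25.339
  Electronics, Store 2: 89×155/425 = 32.459
  Electronics, Store 3: 89×149/425 = 31.202
  Clothing, Store 1: 135×121/425 = 38.435
  Clothing, Store 2: 135×155/425 = 49.235
  Clothing, Store 3: 135×149/425 = 47.329
  Grocery, Store 1: 201×121/425 = 57.226
  Grocery, Store 2: 201×155/425 = 73.306
  Grocery, Store 3: 201×149/425 = 70.468
Contributions (O − E)²/E:
  (43 − 25.339)²/25.339 = 12.3095
  (26 − 32.459)²/32.459 = 1.2853
  (20 − 31.202)²/31.202 = 4.0217
  (13 − 38.435)²/38.435 = 16.8320
  (66 − 49.235)²/49.235 = 5.7086
  (56 − 47.329)²/47.329 = 1.5886
  (65 − 57.226)²/57.226 = 1.0561
  (63 − 73.306)²/73.306 = 1.4489
  (73 − 70.468)²/70.468 = 0.0910
χ² = 12.3095 + 1.2853 + 4.0217 + 16.8320 + 5.7086 + 1.5886 + 1.0561 + 1.4489 + 0.0910 = 44.34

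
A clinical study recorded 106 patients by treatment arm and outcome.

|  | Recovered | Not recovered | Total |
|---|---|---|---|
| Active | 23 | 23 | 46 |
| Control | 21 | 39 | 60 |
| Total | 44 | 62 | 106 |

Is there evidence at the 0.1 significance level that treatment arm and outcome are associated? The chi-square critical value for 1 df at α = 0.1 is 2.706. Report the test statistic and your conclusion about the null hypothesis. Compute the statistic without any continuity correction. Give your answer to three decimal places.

2.413; fail to reject H₀

Grand total N = 106.
Expected counts (row total × column total / N):
  Active, Recovered: 46×44/106 = 19.0943
  Active, Not recovered: 46×62/106 = 26.9057
  Control, Recovered: 60×44/106 = 24.9057
  Control, Not recovered: 60×62/106 = 35.0943
Contributions (O − E)²/E:
  (23 − 19.0943)²/19.0943 = 0.7989
  (23 − 26.9057)²/26.9057 = 0.5670
  (21 − 24.9057)²/24.9057 = 0.6125
  (39 − 35.0943)²/35.0943 = 0.4347
χ² = 0.7989 + 0.5670 + 0.6125 + 0.4347 = 2.413
df = (2−1)(2−1) = 1. Since 2.413 < 2.706, fail to reject the null hypothesis of independence at α = 0.1.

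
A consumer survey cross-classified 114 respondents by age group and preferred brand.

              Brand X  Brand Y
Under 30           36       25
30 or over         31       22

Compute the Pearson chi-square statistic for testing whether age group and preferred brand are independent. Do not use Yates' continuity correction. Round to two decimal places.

0.00

Row totals: 61, 53. Column totals: 67, 47. Grand total N = 114.
Expected counts (row total × column total / N):
  Under 30, Brand X: 61×67/114 = 35.851
  Under 30, Brand Y: 61×47/114 = 25.149
  30 or over, Brand X: 53×67/114 = 31.149
  30 or over, Brand Y: 53×47/114 = 21.851
Contributions (O − E)²/E:
  (36 − 35.851)²/35.851 = 0.0006
  (25 − 25.149)²/25.149 = 0.0009
  (31 − 31.149)²/31.149 = 0.0007
  (22 − 21.851)²/21.851 = 0.0010
χ² = 0.0006 + 0.0009 + 0.0007 + 0.0010 = 0.00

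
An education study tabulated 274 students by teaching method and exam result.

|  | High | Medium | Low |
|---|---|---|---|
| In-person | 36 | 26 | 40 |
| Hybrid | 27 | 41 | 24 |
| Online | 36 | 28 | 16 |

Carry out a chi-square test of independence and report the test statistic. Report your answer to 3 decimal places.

Row totals: 102, 92, 80. Column totals: 99, 95, 80. Grand total N = 274.
Expected counts (row total × column total / N):
  In-person, High: 102×99/274 = 36.8540
  In-person, Medium: 102×95/274 = 35.3650
  In-person, Low: 102×80/274 = 29.7810
  Hybrid, High: 92×99/274 = 33.2409
  Hybrid, Medium: 92×95/274 = 31.8978
  Hybrid, Low: 92×80/274 = 26.8613
  Online, High: 80×99/274 = 28.9051
  Online, Medium: 80×95/274 = 27.7372
  Online, Low: 80×80/274 = 23.3577
Contributions (O − E)²/E:
  (36 − 36.8540)²/36.8540 = 0.0198
  (26 − 35.3650)²/35.3650 = 2.4799
  (40 − 29.7810)²/29.7810 = 3.5065
  (27 − 33.2409)²/33.2409 = 1.1717
  (41 − 31.8978)²/31.8978 = 2.5974
  (24 − 26.8613)²/26.8613 = 0.3048
  (36 − 28.9051)²/28.9051 = 1.7415
  (28 − 27.7372)²/27.7372 = 0.0025
  (16 − 23.3577)²/23.3577 = 2.3177
χ² = 0.0198 + 2.4799 + 3.5065 + 1.1717 + 2.5974 + 0.3048 + 1.7415 + 0.0025 + 2.3177 = 14.142

14.142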